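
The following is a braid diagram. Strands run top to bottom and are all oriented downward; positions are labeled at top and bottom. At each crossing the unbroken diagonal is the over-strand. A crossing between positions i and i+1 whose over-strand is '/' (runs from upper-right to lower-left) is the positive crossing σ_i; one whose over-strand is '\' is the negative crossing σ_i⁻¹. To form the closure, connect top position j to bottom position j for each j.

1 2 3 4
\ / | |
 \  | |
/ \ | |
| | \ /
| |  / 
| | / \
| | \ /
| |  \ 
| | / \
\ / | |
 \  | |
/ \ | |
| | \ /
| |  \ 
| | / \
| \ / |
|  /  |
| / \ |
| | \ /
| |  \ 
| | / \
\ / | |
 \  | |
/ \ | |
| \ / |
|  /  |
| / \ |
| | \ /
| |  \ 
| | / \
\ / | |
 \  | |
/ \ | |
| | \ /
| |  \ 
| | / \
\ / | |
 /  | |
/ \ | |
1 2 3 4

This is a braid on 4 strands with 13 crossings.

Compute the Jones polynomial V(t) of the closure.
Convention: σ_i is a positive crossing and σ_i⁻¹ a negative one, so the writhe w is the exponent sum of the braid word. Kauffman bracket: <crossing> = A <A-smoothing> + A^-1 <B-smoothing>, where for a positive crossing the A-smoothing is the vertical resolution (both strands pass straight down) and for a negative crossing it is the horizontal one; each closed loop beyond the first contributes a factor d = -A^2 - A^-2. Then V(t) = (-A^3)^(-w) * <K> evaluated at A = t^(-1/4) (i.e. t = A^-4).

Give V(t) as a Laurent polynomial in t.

1 - 2*t^-1 + 4*t^-2 - 5*t^-3 + 7*t^-4 - 7*t^-5 + 6*t^-6 - 5*t^-7 + 3*t^-8 - t^-9

Derivation:
Reading the diagram top to bottom ('/'-over between positions i,i+1 = s_i, '\'-over = s_i^-1): braid word = s1^-1 s3 s3^-1 s1^-1 s3^-1 s2 s3^-1 s1^-1 s2 s3^-1 s1^-1 s3^-1 s1.
The presented braid s1^-1 s3 s3^-1 s1^-1 s3^-1 s2 s3^-1 s1^-1 s2 s3^-1 s1^-1 s3^-1 s1 on 4 strands reduces by inverse Markov moves (closure unchanged at each step):
  Deconjugate: the word is γ·β·γ⁻¹ with γ = s1^-1 s3 (prefix) and γ⁻¹ = s3^-1 s1 (suffix); strip both.
Reduced to β = s3^-1 s1^-1 s3^-1 s2 s3^-1 s1^-1 s2 s3^-1 s1^-1 on 4 strands, 9 crossings.
Compute on β:
Braid: s3^-1 s1^-1 s3^-1 s2 s3^-1 s1^-1 s2 s3^-1 s1^-1 on 4 strands, 9 crossings.
Writhe w = (#positive) - (#negative) = 2 - 7 = -5.
Computing the Kauffman bracket via state sum. There are 2^9 = 512 states.
Smooth each crossing (0=||, 1=⌣⌢); contribution A^(Σ sign_k(1-2s_k)) * d^(L-1).
Tabulate the states by total A-exponent and number of loops L (A-exp: L × count):
  A^9: L=7 ×1
  A^7: L=6 ×9
  A^5: L=5 ×36
  A^3: L=4 ×83, L=6 ×1
  A^1: L=3 ×118, L=5 ×8
  A^-1: L=2 ×100, L=4 ×26
  A^-3: L=1 ×41, L=3 ×42, L=5 ×1
  A^-5: L=2 ×31, L=4 ×5
  A^-7: L=3 ×9
  A^-9: L=4 ×1
Each group contributes A^e * Σ count * d^(L-1):
Powers of d = -A^2 - A^-2: d^2 = A^4 + 2 + A^-4; d^3 = -A^6 - 3*A^2 - 3*A^-2 - A^-6; d^4 = A^8 + 4*A^4 + 6 + 4*A^-4 + A^-8; d^5 = -A^10 - 5*A^6 - 10*A^2 - 10*A^-2 - 5*A^-6 - A^-10; d^6 = A^12 + 6*A^8 + 15*A^4 + 20 + 15*A^-4 + 6*A^-8 + A^-12.
  A^9 * (d^6) = A^21 + 6*A^17 + 15*A^13 + 20*A^9 + 15*A^5 + 6*A + A^-3
  A^7 * (9*d^5) = -9*A^17 - 45*A^13 - 90*A^9 - 90*A^5 - 45*A - 9*A^-3
  A^5 * (36*d^4) = 36*A^13 + 144*A^9 + 216*A^5 + 144*A + 36*A^-3
  A^3 * (83*d^3 + d^5) = -A^13 - 88*A^9 - 259*A^5 - 259*A - 88*A^-3 - A^-7
  A^1 * (118*d^2 + 8*d^4) = 8*A^9 + 150*A^5 + 284*A + 150*A^-3 + 8*A^-7
  A^-1 * (100*d + 26*d^3) = -26*A^5 - 178*A - 178*A^-3 - 26*A^-7
  A^-3 * (41 + 42*d^2 + d^4) = A^5 + 46*A + 131*A^-3 + 46*A^-7 + A^-11
  A^-5 * (31*d + 5*d^3) = -5*A - 46*A^-3 - 46*A^-7 - 5*A^-11
  A^-7 * (9*d^2) = 9*A^-3 + 18*A^-7 + 9*A^-11
  A^-9 * (d^3) = -A^-3 - 3*A^-7 - 3*A^-11 - A^-15
Summing the groups: <K> = A^21 - 3*A^17 + 5*A^13 - 6*A^9 + 7*A^5 - 7*A + 5*A^-3 - 4*A^-7 + 2*A^-11 - A^-15
Normalise by the writhe: (-A^3)^(-w) = (-A^3)^(5) = -A^15, so f(A) = -A^15 * <K> = -A^36 + 3*A^32 - 5*A^28 + 6*A^24 - 7*A^20 + 7*A^16 - 5*A^12 + 4*A^8 - 2*A^4 + 1.
Substitute A = t^(-1/4), i.e. A^e → t^(-e/4): V(t) = 1 - 2*t^-1 + 4*t^-2 - 5*t^-3 + 7*t^-4 - 7*t^-5 + 6*t^-6 - 5*t^-7 + 3*t^-8 - t^-9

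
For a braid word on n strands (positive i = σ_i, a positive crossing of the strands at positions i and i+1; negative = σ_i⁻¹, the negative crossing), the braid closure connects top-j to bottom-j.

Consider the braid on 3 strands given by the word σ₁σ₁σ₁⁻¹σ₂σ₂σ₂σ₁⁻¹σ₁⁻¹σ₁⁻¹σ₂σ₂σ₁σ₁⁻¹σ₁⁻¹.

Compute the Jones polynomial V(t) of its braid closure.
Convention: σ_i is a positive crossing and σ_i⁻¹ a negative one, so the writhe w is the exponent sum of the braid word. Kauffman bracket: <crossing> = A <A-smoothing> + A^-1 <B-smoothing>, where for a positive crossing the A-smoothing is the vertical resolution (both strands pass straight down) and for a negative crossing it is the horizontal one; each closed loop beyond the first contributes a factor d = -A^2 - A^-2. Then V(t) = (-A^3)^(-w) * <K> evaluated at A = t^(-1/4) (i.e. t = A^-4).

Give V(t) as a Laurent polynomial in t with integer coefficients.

-t^6 + t^5 - 2*t^4 + 3*t^3 - 2*t^2 + 3*t - 1 + t^-1 - t^-2

Derivation:
The presented braid s1 s1 s1^-1 s2 s2 s2 s1^-1 s1^-1 s1^-1 s2 s2 s1 s1^-1 s1^-1 on 3 strands reduces by inverse Markov moves (closure unchanged at each step):
  Deconjugate: the word is γ·β·γ⁻¹ with γ = s1 s1 (prefix) and γ⁻¹ = s1^-1 s1^-1 (suffix); strip both.
  Deconjugate: the word is γ·β·γ⁻¹ with γ = s1^-1 (prefix) and γ⁻¹ = s1 (suffix); strip both.
Reduced to β = s2 s2 s2 s1^-1 s1^-1 s1^-1 s2 s2 on 3 strands, 8 crossings.
Compute on β:
Braid: s2 s2 s2 s1^-1 s1^-1 s1^-1 s2 s2 on 3 strands, 8 crossings.
Writhe w = (#positive) - (#negative) = 5 - 3 = 2.
Computing the Kauffman bracket via state sum. There are 2^8 = 256 states.
Each crossing splits two ways (0=vertical, 1=horizontal). The state's weight is A^(#A-smoothings - #B-smoothings) * d^(loops - 1).
Tabulate the states by total A-exponent and number of loops L (A-exp: L × count):
  A^8: L=4 ×1
  A^6: L=3 ×8
  A^4: L=2 ×18, L=4 ×10
  A^2: L=1 ×15, L=3 ×31, L=5 ×10
  A^0: L=2 ×35, L=4 ×30, L=6 ×5
  A^-2: L=3 ×40, L=5 ×15, L=7 ×1
  A^-4: L=4 ×25, L=6 ×3
  A^-6: L=5 ×8
  A^-8: L=6 ×1
Each group contributes A^e * Σ count * d^(L-1):
Powers of d = -A^2 - A^-2: d^2 = A^4 + 2 + A^-4; d^3 = -A^6 - 3*A^2 - 3*A^-2 - A^-6; d^4 = A^8 + 4*A^4 + 6 + 4*A^-4 + A^-8; d^5 = -A^10 - 5*A^6 - 10*A^2 - 10*A^-2 - 5*A^-6 - A^-10; d^6 = A^12 + 6*A^8 + 15*A^4 + 20 + 15*A^-4 + 6*A^-8 + A^-12.
  A^8 * (d^3) = -A^14 - 3*A^10 - 3*A^6 - A^2
  A^6 * (8*d^2) = 8*A^10 + 16*A^6 + 8*A^2
  A^4 * (18*d + 10*d^3) = -10*A^10 - 48*A^6 - 48*A^2 - 10*A^-2
  A^2 * (15 + 31*d^2 + 10*d^4) = 10*A^10 + 71*A^6 + 137*A^2 + 71*A^-2 + 10*A^-6
  A^0 * (35*d + 30*d^3 + 5*d^5) = -5*A^10 - 55*A^6 - 175*A^2 - 175*A^-2 - 55*A^-6 - 5*A^-10
  A^-2 * (40*d^2 + 15*d^4 + d^6) = A^10 + 21*A^6 + 115*A^2 + 190*A^-2 + 115*A^-6 + 21*A^-10 + A^-14
  A^-4 * (25*d^3 + 3*d^5) = -3*A^6 - 40*A^2 - 105*A^-2 - 105*A^-6 - 40*A^-10 - 3*A^-14
  A^-6 * (8*d^4) = 8*A^2 + 32*A^-2 + 48*A^-6 + 32*A^-10 + 8*A^-14
  A^-8 * (d^5) = -A^2 - 5*A^-2 - 10*A^-6 - 10*A^-10 - 5*A^-14 - A^-18
Summing the groups: <K> = -A^14 + A^10 - A^6 + 3*A^2 - 2*A^-2 + 3*A^-6 - 2*A^-10 + A^-14 - A^-18
Normalise by the writhe: (-A^3)^(-w) = (-A^3)^(-2) = A^-6, so f(A) = A^-6 * <K> = -A^8 + A^4 - 1 + 3*A^-4 - 2*A^-8 + 3*A^-12 - 2*A^-16 + A^-20 - A^-24.
Substitute A = t^(-1/4), i.e. A^e → t^(-e/4): V(t) = -t^6 + t^5 - 2*t^4 + 3*t^3 - 2*t^2 + 3*t - 1 + t^-1 - t^-2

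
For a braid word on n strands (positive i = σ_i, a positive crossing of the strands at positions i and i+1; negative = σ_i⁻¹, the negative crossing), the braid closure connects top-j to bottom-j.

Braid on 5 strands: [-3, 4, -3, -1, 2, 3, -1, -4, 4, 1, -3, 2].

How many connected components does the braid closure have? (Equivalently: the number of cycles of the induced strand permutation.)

Track the strand permutation on 5 strands, starting from identity.
  step 1: s3^-1 swaps positions 3,4 -> [1 2 4 3 5]
  step 2: s4 swaps positions 4,5 -> [1 2 4 5 3]
  step 3: s3^-1 swaps positions 3,4 -> [1 2 5 4 3]
  step 4: s1^-1 swaps positions 1,2 -> [2 1 5 4 3]
  step 5: s2 swaps positions 2,3 -> [2 5 1 4 3]
  step 6: s3 swaps positions 3,4 -> [2 5 4 1 3]
  step 7: s1^-1 swaps positions 1,2 -> [5 2 4 1 3]
  step 8: s4^-1 swaps positions 4,5 -> [5 2 4 3 1]
  step 9: s4 swaps positions 4,5 -> [5 2 4 1 3]
  step 10: s1 swaps positions 1,2 -> [2 5 4 1 3]
  step 11: s3^-1 swaps positions 3,4 -> [2 5 1 4 3]
  step 12: s2 swaps positions 2,3 -> [2 1 5 4 3]
Final permutation (position -> original strand): [2 1 5 4 3]
Closure components = cycle count of this permutation = 3.

Answer: 3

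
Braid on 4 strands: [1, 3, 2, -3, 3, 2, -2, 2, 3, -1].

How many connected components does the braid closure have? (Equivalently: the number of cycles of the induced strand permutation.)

Track the strand permutation on 4 strands, starting from identity.
  step 1: s1 swaps positions 1,2 -> [2 1 3 4]
  step 2: s3 swaps positions 3,4 -> [2 1 4 3]
  step 3: s2 swaps positions 2,3 -> [2 4 1 3]
  step 4: s3^-1 swaps positions 3,4 -> [2 4 3 1]
  step 5: s3 swaps positions 3,4 -> [2 4 1 3]
  step 6: s2 swaps positions 2,3 -> [2 1 4 3]
  step 7: s2^-1 swaps positions 2,3 -> [2 4 1 3]
  step 8: s2 swaps positions 2,3 -> [2 1 4 3]
  step 9: s3 swaps positions 3,4 -> [2 1 3 4]
  step 10: s1^-1 swaps positions 1,2 -> [1 2 3 4]
Final permutation (position -> original strand): [1 2 3 4]
Closure components = cycle count of this permutation = 4.

Answer: 4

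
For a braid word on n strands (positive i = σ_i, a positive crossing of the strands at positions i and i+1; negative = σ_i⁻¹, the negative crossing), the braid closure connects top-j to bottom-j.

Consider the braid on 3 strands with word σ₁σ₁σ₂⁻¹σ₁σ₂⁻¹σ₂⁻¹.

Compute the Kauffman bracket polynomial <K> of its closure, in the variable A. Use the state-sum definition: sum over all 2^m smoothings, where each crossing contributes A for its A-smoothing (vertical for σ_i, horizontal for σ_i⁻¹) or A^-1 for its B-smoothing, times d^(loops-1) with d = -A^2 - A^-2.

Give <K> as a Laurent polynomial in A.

-A^12 + 2*A^8 - 2*A^4 + 3 - 2*A^-4 + 2*A^-8 - A^-12

Derivation:
Braid: s1 s1 s2^-1 s1 s2^-1 s2^-1 on 3 strands, 6 crossings.
Writhe w = (#positive) - (#negative) = 3 - 3 = 0.
Enumerate smoothing states for the bracket polynomial. There are 2^6 = 64 states.
For each crossing: s=0 is the vertical smoothing, s=1 horizontal. Crossing k contributes A^(sign_k * (1 - 2*s_k)); loop factor d = -A^2 - A^-2.
Tabulate the states by total A-exponent and number of loops L (A-exp: L × count):
  A^6: L=4 ×1
  A^4: L=3 ×6
  A^2: L=2 ×14, L=4 ×1
  A^0: L=1 ×13, L=3 ×7
  A^-2: L=2 ×14, L=4 ×1
  A^-4: L=3 ×6
  A^-6: L=4 ×1
Each group contributes A^e * Σ count * d^(L-1):
Powers of d = -A^2 - A^-2: d^2 = A^4 + 2 + A^-4; d^3 = -A^6 - 3*A^2 - 3*A^-2 - A^-6.
  A^6 * (d^3) = -A^12 - 3*A^8 - 3*A^4 - 1
  A^4 * (6*d^2) = 6*A^8 + 12*A^4 + 6
  A^2 * (14*d + d^3) = -A^8 - 17*A^4 - 17 - A^-4
  A^0 * (13 + 7*d^2) = 7*A^4 + 27 + 7*A^-4
  A^-2 * (14*d + d^3) = -A^4 - 17 - 17*A^-4 - A^-8
  A^-4 * (6*d^2) = 6 + 12*A^-4 + 6*A^-8
  A^-6 * (d^3) = -1 - 3*A^-4 - 3*A^-8 - A^-12
Summing the groups: <K> = -A^12 + 2*A^8 - 2*A^4 + 3 - 2*A^-4 + 2*A^-8 - A^-12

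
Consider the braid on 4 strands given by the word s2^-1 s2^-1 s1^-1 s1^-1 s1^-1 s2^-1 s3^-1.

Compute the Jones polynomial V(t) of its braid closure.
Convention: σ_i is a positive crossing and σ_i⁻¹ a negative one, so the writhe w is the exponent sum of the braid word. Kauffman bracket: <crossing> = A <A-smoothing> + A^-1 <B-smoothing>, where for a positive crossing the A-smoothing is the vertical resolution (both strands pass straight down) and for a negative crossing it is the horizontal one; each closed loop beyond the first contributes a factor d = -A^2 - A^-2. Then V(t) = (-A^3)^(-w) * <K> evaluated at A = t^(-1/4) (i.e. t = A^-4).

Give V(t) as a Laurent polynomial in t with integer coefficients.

The presented braid s2^-1 s2^-1 s1^-1 s1^-1 s1^-1 s2^-1 s3^-1 on 4 strands reduces by inverse Markov moves (closure unchanged at each step):
  Destabilize: the word has the form β·s3^-1 where s3^-1 occurs only as the final letter (β ∈ B_3); drop it and the last strand → 3 strands.
Reduced to β = s2^-1 s2^-1 s1^-1 s1^-1 s1^-1 s2^-1 on 3 strands, 6 crossings.
Compute on β:
Braid: s2^-1 s2^-1 s1^-1 s1^-1 s1^-1 s2^-1 on 3 strands, 6 crossings.
Writhe w = (#positive) - (#negative) = 0 - 6 = -6.
Enumerate smoothing states for the bracket polynomial. There are 2^6 = 64 states.
Smooth each crossing (0=||, 1=⌣⌢); contribution A^(Σ sign_k(1-2s_k)) * d^(L-1).
Tabulate the states by total A-exponent and number of loops L (A-exp: L × count):
  A^6: L=5 ×1
  A^4: L=4 ×6
  A^2: L=3 ×15
  A^0: L=2 ×18, L=4 ×2
  A^-2: L=1 ×9, L=3 ×6
  A^-4: L=2 ×6
  A^-6: L=3 ×1
Each group contributes A^e * Σ count * d^(L-1):
Powers of d = -A^2 - A^-2: d^2 = A^4 + 2 + A^-4; d^3 = -A^6 - 3*A^2 - 3*A^-2 - A^-6; d^4 = A^8 + 4*A^4 + 6 + 4*A^-4 + A^-8.
  A^6 * (d^4) = A^14 + 4*A^10 + 6*A^6 + 4*A^2 + A^-2
  A^4 * (6*d^3) = -6*A^10 - 18*A^6 - 18*A^2 - 6*A^-2
  A^2 * (15*d^2) = 15*A^6 + 30*A^2 + 15*A^-2
  A^0 * (18*d + 2*d^3) = -2*A^6 - 24*A^2 - 24*A^-2 - 2*A^-6
  A^-2 * (9 + 6*d^2) = 6*A^2 + 21*A^-2 + 6*A^-6
  A^-4 * (6*d) = -6*A^-2 - 6*A^-6
  A^-6 * (d^2) = A^-2 + 2*A^-6 + A^-10
Summing the groups: <K> = A^14 - 2*A^10 + A^6 - 2*A^2 + 2*A^-2 + A^-10
Normalise by the writhe: (-A^3)^(-w) = (-A^3)^(6) = A^18, so f(A) = A^18 * <K> = A^32 - 2*A^28 + A^24 - 2*A^20 + 2*A^16 + A^8.
Substitute A = t^(-1/4), i.e. A^e → t^(-e/4): V(t) = t^-2 + 2*t^-4 - 2*t^-5 + t^-6 - 2*t^-7 + t^-8

Answer: t^-2 + 2*t^-4 - 2*t^-5 + t^-6 - 2*t^-7 + t^-8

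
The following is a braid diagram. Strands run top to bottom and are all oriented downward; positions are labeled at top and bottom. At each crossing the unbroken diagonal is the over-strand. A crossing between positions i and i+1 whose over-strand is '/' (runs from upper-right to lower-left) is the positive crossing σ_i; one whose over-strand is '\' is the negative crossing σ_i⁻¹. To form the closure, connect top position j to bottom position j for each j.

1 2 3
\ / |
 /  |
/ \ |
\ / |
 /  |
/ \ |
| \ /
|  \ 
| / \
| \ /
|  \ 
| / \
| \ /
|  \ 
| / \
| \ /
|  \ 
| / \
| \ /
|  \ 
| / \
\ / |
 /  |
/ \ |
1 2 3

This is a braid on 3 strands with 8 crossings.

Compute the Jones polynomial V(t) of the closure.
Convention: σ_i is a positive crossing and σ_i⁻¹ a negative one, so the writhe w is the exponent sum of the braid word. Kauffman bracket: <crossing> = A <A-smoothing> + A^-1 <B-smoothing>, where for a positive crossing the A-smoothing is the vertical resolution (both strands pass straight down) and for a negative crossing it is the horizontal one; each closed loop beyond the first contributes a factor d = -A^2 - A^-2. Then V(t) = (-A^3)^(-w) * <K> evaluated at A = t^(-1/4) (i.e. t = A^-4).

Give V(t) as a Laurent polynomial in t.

Reading the diagram top to bottom ('/'-over between positions i,i+1 = s_i, '\'-over = s_i^-1): braid word = s1 s1 s2^-1 s2^-1 s2^-1 s2^-1 s2^-1 s1.
Braid: s1 s1 s2^-1 s2^-1 s2^-1 s2^-1 s2^-1 s1 on 3 strands, 8 crossings.
Writhe w = (#positive) - (#negative) = 3 - 5 = -2.
Enumerate smoothing states for the bracket polynomial. There are 2^8 = 256 states.
Each crossing splits two ways (0=vertical, 1=horizontal). The state's weight is A^(#A-smoothings - #B-smoothings) * d^(loops - 1).
Tabulate the states by total A-exponent and number of loops L (A-exp: L × count):
  A^8: L=6 ×1
  A^6: L=5 ×8
  A^4: L=4 ×25, L=6 ×3
  A^2: L=3 ×40, L=5 ×15, L=7 ×1
  A^0: L=2 ×35, L=4 ×30, L=6 ×5
  A^-2: L=1 ×15, L=3 ×31, L=5 ×10
  A^-4: L=2 ×18, L=4 ×10
  A^-6: L=3 ×8
  A^-8: L=4 ×1
Each group contributes A^e * Σ count * d^(L-1):
Powers of d = -A^2 - A^-2: d^2 = A^4 + 2 + A^-4; d^3 = -A^6 - 3*A^2 - 3*A^-2 - A^-6; d^4 = A^8 + 4*A^4 + 6 + 4*A^-4 + A^-8; d^5 = -A^10 - 5*A^6 - 10*A^2 - 10*A^-2 - 5*A^-6 - A^-10; d^6 = A^12 + 6*A^8 + 15*A^4 + 20 + 15*A^-4 + 6*A^-8 + A^-12.
  A^8 * (d^5) = -A^18 - 5*A^14 - 10*A^10 - 10*A^6 - 5*A^2 - A^-2
  A^6 * (8*d^4) = 8*A^14 + 32*A^10 + 48*A^6 + 32*A^2 + 8*A^-2
  A^4 * (25*d^3 + 3*d^5) = -3*A^14 - 40*A^10 - 105*A^6 - 105*A^2 - 40*A^-2 - 3*A^-6
  A^2 * (40*d^2 + 15*d^4 + d^6) = A^14 + 21*A^10 + 115*A^6 + 190*A^2 + 115*A^-2 + 21*A^-6 + A^-10
  A^0 * (35*d + 30*d^3 + 5*d^5) = -5*A^10 - 55*A^6 - 175*A^2 - 175*A^-2 - 55*A^-6 - 5*A^-10
  A^-2 * (15 + 31*d^2 + 10*d^4) = 10*A^6 + 71*A^2 + 137*A^-2 + 71*A^-6 + 10*A^-10
  A^-4 * (18*d + 10*d^3) = -10*A^2 - 48*A^-2 - 48*A^-6 - 10*A^-10
  A^-6 * (8*d^2) = 8*A^-2 + 16*A^-6 + 8*A^-10
  A^-8 * (d^3) = -A^-2 - 3*A^-6 - 3*A^-10 - A^-14
Summing the groups: <K> = -A^18 + A^14 - 2*A^10 + 3*A^6 - 2*A^2 + 3*A^-2 - A^-6 + A^-10 - A^-14
Normalise by the writhe: (-A^3)^(-w) = (-A^3)^(2) = A^6, so f(A) = A^6 * <K> = -A^24 + A^20 - 2*A^16 + 3*A^12 - 2*A^8 + 3*A^4 - 1 + A^-4 - A^-8.
Substitute A = t^(-1/4), i.e. A^e → t^(-e/4): V(t) = -t^2 + t - 1 + 3*t^-1 - 2*t^-2 + 3*t^-3 - 2*t^-4 + t^-5 - t^-6

Answer: -t^2 + t - 1 + 3*t^-1 - 2*t^-2 + 3*t^-3 - 2*t^-4 + t^-5 - t^-6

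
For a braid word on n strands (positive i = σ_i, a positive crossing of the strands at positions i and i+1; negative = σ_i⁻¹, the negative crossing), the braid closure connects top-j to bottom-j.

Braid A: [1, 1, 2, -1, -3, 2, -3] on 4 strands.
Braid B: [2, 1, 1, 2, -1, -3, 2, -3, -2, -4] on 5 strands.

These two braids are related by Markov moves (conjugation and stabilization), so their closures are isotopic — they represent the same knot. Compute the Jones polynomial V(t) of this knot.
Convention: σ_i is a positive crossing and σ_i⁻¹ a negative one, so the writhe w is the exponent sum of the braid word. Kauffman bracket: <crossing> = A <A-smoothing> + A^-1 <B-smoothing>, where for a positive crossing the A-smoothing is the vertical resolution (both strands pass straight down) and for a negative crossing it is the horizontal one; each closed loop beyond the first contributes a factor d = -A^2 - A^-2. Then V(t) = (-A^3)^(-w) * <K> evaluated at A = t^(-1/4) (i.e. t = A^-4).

t^4 - t^3 + t^2 - 2*t + 2 - t^-1 + t^-2

Derivation:
Markov-equivalent braids have isotopic closures, hence identical knot invariants. Strip the Markov moves from each word to reach a common short braid β, then compute V(t) once on β.
Braid A: s1 s1 s2 s1^-1 s3^-1 s2 s3^-1 on 4 strands has no conjugating prefix/suffix or stabilization to strip; take β = s1 s1 s2 s1^-1 s3^-1 s2 s3^-1.
Braid B: s2 s1 s1 s2 s1^-1 s3^-1 s2 s3^-1 s2^-1 s4^-1 on 5 strands reduces by inverse Markov moves (closure unchanged at each step):
  Destabilize: the word has the form β·s4^-1 where s4^-1 occurs only as the final letter (β ∈ B_4); drop it and the last strand → 4 strands.
  Deconjugate: the word is γ·β·γ⁻¹ with γ = s2 (prefix) and γ⁻¹ = s2^-1 (suffix); strip both.
Reduced to β = s1 s1 s2 s1^-1 s3^-1 s2 s3^-1 on 4 strands, 7 crossings.
Both give the same β = s1 s1 s2 s1^-1 s3^-1 s2 s3^-1 on 4 strands, so one state sum suffices:
Braid: s1 s1 s2 s1^-1 s3^-1 s2 s3^-1 on 4 strands, 7 crossings.
Writhe w = (#positive) - (#negative) = 4 - 3 = 1.
Computing the Kauffman bracket via state sum. There are 2^7 = 128 states.
Smooth each crossing (0=||, 1=⌣⌢); contribution A^(Σ sign_k(1-2s_k)) * d^(L-1).
Tabulate the states by total A-exponent and number of loops L (A-exp: L × count):
  A^7: L=3 ×1
  A^5: L=2 ×4, L=4 ×3
  A^3: L=1 ×5, L=3 ×15, L=5 ×1
  A^1: L=2 ×27, L=4 ×8
  A^-1: L=1 ×14, L=3 ×20, L=5 ×1
  A^-3: L=2 ×17, L=4 ×4
  A^-5: L=3 ×7
  A^-7: L=4 ×1
Each group contributes A^e * Σ count * d^(L-1):
Powers of d = -A^2 - A^-2: d^2 = A^4 + 2 + A^-4; d^3 = -A^6 - 3*A^2 - 3*A^-2 - A^-6; d^4 = A^8 + 4*A^4 + 6 + 4*A^-4 + A^-8.
  A^7 * (d^2) = A^11 + 2*A^7 + A^3
  A^5 * (4*d + 3*d^3) = -3*A^11 - 13*A^7 - 13*A^3 - 3*A^-1
  A^3 * (5 + 15*d^2 + d^4) = A^11 + 19*A^7 + 41*A^3 + 19*A^-1 + A^-5
  A^1 * (27*d + 8*d^3) = -8*A^7 - 51*A^3 - 51*A^-1 - 8*A^-5
  A^-1 * (14 + 20*d^2 + d^4) = A^7 + 24*A^3 + 60*A^-1 + 24*A^-5 + A^-9
  A^-3 * (17*d + 4*d^3) = -4*A^3 - 29*A^-1 - 29*A^-5 - 4*A^-9
  A^-5 * (7*d^2) = 7*A^-1 + 14*A^-5 + 7*A^-9
  A^-7 * (d^3) = -A^-1 - 3*A^-5 - 3*A^-9 - A^-13
Summing the groups: <K> = -A^11 + A^7 - 2*A^3 + 2*A^-1 - A^-5 + A^-9 - A^-13
Normalise by the writhe: (-A^3)^(-w) = (-A^3)^(-1) = -A^-3, so f(A) = -A^-3 * <K> = A^8 - A^4 + 2 - 2*A^-4 + A^-8 - A^-12 + A^-16.
Substitute A = t^(-1/4), i.e. A^e → t^(-e/4): V(t) = t^4 - t^3 + t^2 - 2*t + 2 - t^-1 + t^-2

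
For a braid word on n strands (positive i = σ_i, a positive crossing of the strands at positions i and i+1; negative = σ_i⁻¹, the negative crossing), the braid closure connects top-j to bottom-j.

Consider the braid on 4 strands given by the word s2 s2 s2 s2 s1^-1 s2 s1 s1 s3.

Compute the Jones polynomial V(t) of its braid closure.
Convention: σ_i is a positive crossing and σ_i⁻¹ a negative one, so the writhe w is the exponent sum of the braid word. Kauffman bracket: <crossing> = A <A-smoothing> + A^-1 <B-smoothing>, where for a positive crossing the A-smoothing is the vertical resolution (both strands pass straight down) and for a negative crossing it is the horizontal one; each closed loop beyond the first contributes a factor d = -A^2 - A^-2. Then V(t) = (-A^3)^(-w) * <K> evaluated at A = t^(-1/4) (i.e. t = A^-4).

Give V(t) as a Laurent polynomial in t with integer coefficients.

-t^9 + t^8 - 2*t^7 + 3*t^6 - 2*t^5 + 2*t^4 - t^3 + t^2

Derivation:
The presented braid s2 s2 s2 s2 s1^-1 s2 s1 s1 s3 on 4 strands reduces by inverse Markov moves (closure unchanged at each step):
  Destabilize: the word has the form β·s3 where s3 occurs only as the final letter (β ∈ B_3); drop it and the last strand → 3 strands.
Reduced to β = s2 s2 s2 s2 s1^-1 s2 s1 s1 on 3 strands, 8 crossings.
Compute on β:
Braid: s2 s2 s2 s2 s1^-1 s2 s1 s1 on 3 strands, 8 crossings.
Writhe w = (#positive) - (#negative) = 7 - 1 = 6.
State-sum expansion of <K>. There are 2^8 = 256 states.
Each crossing splits two ways (0=vertical, 1=horizontal). The state's weight is A^(#A-smoothings - #B-smoothings) * d^(loops - 1).
Tabulate the states by total A-exponent and number of loops L (A-exp: L × count):
  A^8: L=2 ×1
  A^6: L=1 ×5, L=3 ×3
  A^4: L=2 ×27, L=4 ×1
  A^2: L=1 ×18, L=3 ×38
  A^0: L=2 ×41, L=4 ×29
  A^-2: L=3 ×44, L=5 ×12
  A^-4: L=4 ×26, L=6 ×2
  A^-6: L=5 ×8
  A^-8: L=6 ×1
Each group contributes A^e * Σ count * d^(L-1):
Powers of d = -A^2 - A^-2: d^2 = A^4 + 2 + A^-4; d^3 = -A^6 - 3*A^2 - 3*A^-2 - A^-6; d^4 = A^8 + 4*A^4 + 6 + 4*A^-4 + A^-8; d^5 = -A^10 - 5*A^6 - 10*A^2 - 10*A^-2 - 5*A^-6 - A^-10.
  A^8 * (d) = -A^10 - A^6
  A^6 * (5 + 3*d^2) = 3*A^10 + 11*A^6 + 3*A^2
  A^4 * (27*d + d^3) = -A^10 - 30*A^6 - 30*A^2 - A^-2
  A^2 * (18 + 38*d^2) = 38*A^6 + 94*A^2 + 38*A^-2
  A^0 * (41*d + 29*d^3) = -29*A^6 - 128*A^2 - 128*A^-2 - 29*A^-6
  A^-2 * (44*d^2 + 12*d^4) = 12*A^6 + 92*A^2 + 160*A^-2 + 92*A^-6 + 12*A^-10
  A^-4 * (26*d^3 + 2*d^5) = -2*A^6 - 36*A^2 - 98*A^-2 - 98*A^-6 - 36*A^-10 - 2*A^-14
  A^-6 * (8*d^4) = 8*A^2 + 32*A^-2 + 48*A^-6 + 32*A^-10 + 8*A^-14
  A^-8 * (d^5) = -A^2 - 5*A^-2 - 10*A^-6 - 10*A^-10 - 5*A^-14 - A^-18
Summing the groups: <K> = A^10 - A^6 + 2*A^2 - 2*A^-2 + 3*A^-6 - 2*A^-10 + A^-14 - A^-18
Normalise by the writhe: (-A^3)^(-w) = (-A^3)^(-6) = A^-18, so f(A) = A^-18 * <K> = A^-8 - A^-12 + 2*A^-16 - 2*A^-20 + 3*A^-24 - 2*A^-28 + A^-32 - A^-36.
Substitute A = t^(-1/4), i.e. A^e → t^(-e/4): V(t) = -t^9 + t^8 - 2*t^7 + 3*t^6 - 2*t^5 + 2*t^4 - t^3 + t^2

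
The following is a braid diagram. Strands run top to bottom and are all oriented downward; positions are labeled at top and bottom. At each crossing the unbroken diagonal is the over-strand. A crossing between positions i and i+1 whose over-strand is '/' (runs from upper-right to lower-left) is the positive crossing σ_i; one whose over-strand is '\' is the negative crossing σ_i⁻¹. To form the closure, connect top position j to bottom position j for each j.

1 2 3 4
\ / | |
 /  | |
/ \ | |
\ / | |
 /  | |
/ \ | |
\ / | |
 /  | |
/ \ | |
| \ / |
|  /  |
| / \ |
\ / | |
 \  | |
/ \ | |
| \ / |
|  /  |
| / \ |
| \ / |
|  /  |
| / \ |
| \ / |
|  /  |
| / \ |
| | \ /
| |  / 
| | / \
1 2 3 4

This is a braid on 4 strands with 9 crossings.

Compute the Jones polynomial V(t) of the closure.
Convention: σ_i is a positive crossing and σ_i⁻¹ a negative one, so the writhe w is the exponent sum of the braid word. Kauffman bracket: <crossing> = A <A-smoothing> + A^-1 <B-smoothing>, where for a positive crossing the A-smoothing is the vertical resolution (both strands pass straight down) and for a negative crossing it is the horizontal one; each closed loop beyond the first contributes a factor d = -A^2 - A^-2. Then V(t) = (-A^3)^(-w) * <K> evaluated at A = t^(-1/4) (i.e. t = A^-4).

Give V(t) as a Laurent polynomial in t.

-t^9 + 2*t^8 - 3*t^7 + 3*t^6 - 3*t^5 + 3*t^4 - t^3 + t^2

Derivation:
Reading the diagram top to bottom ('/'-over between positions i,i+1 = s_i, '\'-over = s_i^-1): braid word = s1 s1 s1 s2 s1^-1 s2 s2 s2 s3.
The presented braid s1 s1 s1 s2 s1^-1 s2 s2 s2 s3 on 4 strands reduces by inverse Markov moves (closure unchanged at each step):
  Destabilize: the word has the form β·s3 where s3 occurs only as the final letter (β ∈ B_3); drop it and the last strand → 3 strands.
Reduced to β = s1 s1 s1 s2 s1^-1 s2 s2 s2 on 3 strands, 8 crossings.
Compute on β:
Braid: s1 s1 s1 s2 s1^-1 s2 s2 s2 on 3 strands, 8 crossings.
Writhe w = (#positive) - (#negative) = 7 - 1 = 6.
Enumerate smoothing states for the bracket polynomial. There are 2^8 = 256 states.
For each crossing: s=0 is the vertical smoothing, s=1 horizontal. Crossing k contributes A^(sign_k * (1 - 2*s_k)); loop factor d = -A^2 - A^-2.
Tabulate the states by total A-exponent and number of loops L (A-exp: L × count):
  A^8: L=2 ×1
  A^6: L=1 ×4, L=3 ×4
  A^4: L=2 ×25, L=4 ×3
  A^2: L=1 ×21, L=3 ×34, L=5 ×1
  A^0: L=2 ×48, L=4 ×22
  A^-2: L=3 ×49, L=5 ×7
  A^-4: L=4 ×27, L=6 ×1
  A^-6: L=5 ×8
  A^-8: L=6 ×1
Each group contributes A^e * Σ count * d^(L-1):
Powers of d = -A^2 - A^-2: d^2 = A^4 + 2 + A^-4; d^3 = -A^6 - 3*A^2 - 3*A^-2 - A^-6; d^4 = A^8 + 4*A^4 + 6 + 4*A^-4 + A^-8; d^5 = -A^10 - 5*A^6 - 10*A^2 - 10*A^-2 - 5*A^-6 - A^-10.
  A^8 * (d) = -A^10 - A^6
  A^6 * (4 + 4*d^2) = 4*A^10 + 12*A^6 + 4*A^2
  A^4 * (25*d + 3*d^3) = -3*A^10 - 34*A^6 - 34*A^2 - 3*A^-2
  A^2 * (21 + 34*d^2 + d^4) = A^10 + 38*A^6 + 95*A^2 + 38*A^-2 + A^-6
  A^0 * (48*d + 22*d^3) = -22*A^6 - 114*A^2 - 114*A^-2 - 22*A^-6
  A^-2 * (49*d^2 + 7*d^4) = 7*A^6 + 77*A^2 + 140*A^-2 + 77*A^-6 + 7*A^-10
  A^-4 * (27*d^3 + d^5) = -A^6 - 32*A^2 - 91*A^-2 - 91*A^-6 - 32*A^-10 - A^-14
  A^-6 * (8*d^4) = 8*A^2 + 32*A^-2 + 48*A^-6 + 32*A^-10 + 8*A^-14
  A^-8 * (d^5) = -A^2 - 5*A^-2 - 10*A^-6 - 10*A^-10 - 5*A^-14 - A^-18
Summing the groups: <K> = A^10 - A^6 + 3*A^2 - 3*A^-2 + 3*A^-6 - 3*A^-10 + 2*A^-14 - A^-18
Normalise by the writhe: (-A^3)^(-w) = (-A^3)^(-6) = A^-18, so f(A) = A^-18 * <K> = A^-8 - A^-12 + 3*A^-16 - 3*A^-20 + 3*A^-24 - 3*A^-28 + 2*A^-32 - A^-36.
Substitute A = t^(-1/4), i.e. A^e → t^(-e/4): V(t) = -t^9 + 2*t^8 - 3*t^7 + 3*t^6 - 3*t^5 + 3*t^4 - t^3 + t^2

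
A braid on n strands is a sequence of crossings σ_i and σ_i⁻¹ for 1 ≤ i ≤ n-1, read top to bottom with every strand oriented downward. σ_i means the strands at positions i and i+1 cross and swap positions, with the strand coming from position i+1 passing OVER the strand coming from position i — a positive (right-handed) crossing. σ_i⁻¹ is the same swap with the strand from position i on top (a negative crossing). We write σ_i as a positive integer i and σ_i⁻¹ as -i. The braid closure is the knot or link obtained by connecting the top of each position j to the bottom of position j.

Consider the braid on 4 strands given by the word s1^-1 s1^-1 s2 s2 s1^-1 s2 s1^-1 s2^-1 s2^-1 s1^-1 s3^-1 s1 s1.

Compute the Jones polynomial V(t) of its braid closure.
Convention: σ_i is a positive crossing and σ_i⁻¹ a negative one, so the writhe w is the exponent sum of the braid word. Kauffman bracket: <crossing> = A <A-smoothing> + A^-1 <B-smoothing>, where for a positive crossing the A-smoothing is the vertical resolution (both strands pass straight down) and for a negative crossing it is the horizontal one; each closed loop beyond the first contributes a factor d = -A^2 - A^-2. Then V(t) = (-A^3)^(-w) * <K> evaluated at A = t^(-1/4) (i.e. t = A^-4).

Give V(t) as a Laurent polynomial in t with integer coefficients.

The presented braid s1^-1 s1^-1 s2 s2 s1^-1 s2 s1^-1 s2^-1 s2^-1 s1^-1 s3^-1 s1 s1 on 4 strands reduces by inverse Markov moves (closure unchanged at each step):
  Deconjugate: the word is γ·β·γ⁻¹ with γ = s1^-1 s1^-1 (prefix) and γ⁻¹ = s1 s1 (suffix); strip both.
  Destabilize: the word has the form β·s3^-1 where s3^-1 occurs only as the final letter (β ∈ B_3); drop it and the last strand → 3 strands.
Reduced to β = s2 s2 s1^-1 s2 s1^-1 s2^-1 s2^-1 s1^-1 on 3 strands, 8 crossings.
Compute on β:
Braid: s2 s2 s1^-1 s2 s1^-1 s2^-1 s2^-1 s1^-1 on 3 strands, 8 crossings.
Writhe w = (#positive) - (#negative) = 3 - 5 = -2.
Computing the Kauffman bracket via state sum. There are 2^8 = 256 states.
Each crossing splits two ways (0=vertical, 1=horizontal). The state's weight is A^(#A-smoothings - #B-smoothings) * d^(loops - 1).
Tabulate the states by total A-exponent and number of loops L (A-exp: L × count):
  A^8: L=4 ×1
  A^6: L=3 ×8
  A^4: L=2 ×23, L=4 ×5
  A^2: L=1 ×22, L=3 ×33, L=5 ×1
  A^0: L=2 ×52, L=4 ×18
  A^-2: L=1 ×13, L=3 ×37, L=5 ×6
  A^-4: L=2 ×14, L=4 ×13, L=6 ×1
  A^-6: L=3 ×6, L=5 ×2
  A^-8: L=4 ×1
Each group contributes A^e * Σ count * d^(L-1):
Powers of d = -A^2 - A^-2: d^2 = A^4 + 2 + A^-4; d^3 = -A^6 - 3*A^2 - 3*A^-2 - A^-6; d^4 = A^8 + 4*A^4 + 6 + 4*A^-4 + A^-8; d^5 = -A^10 - 5*A^6 - 10*A^2 - 10*A^-2 - 5*A^-6 - A^-10.
  A^8 * (d^3) = -A^14 - 3*A^10 - 3*A^6 - A^2
  A^6 * (8*d^2) = 8*A^10 + 16*A^6 + 8*A^2
  A^4 * (23*d + 5*d^3) = -5*A^10 - 38*A^6 - 38*A^2 - 5*A^-2
  A^2 * (22 + 33*d^2 + d^4) = A^10 + 37*A^6 + 94*A^2 + 37*A^-2 + A^-6
  A^0 * (52*d + 18*d^3) = -18*A^6 - 106*A^2 - 106*A^-2 - 18*A^-6
  A^-2 * (13 + 37*d^2 + 6*d^4) = 6*A^6 + 61*A^2 + 123*A^-2 + 61*A^-6 + 6*A^-10
  A^-4 * (14*d + 13*d^3 + d^5) = -A^6 - 18*A^2 - 63*A^-2 - 63*A^-6 - 18*A^-10 - A^-14
  A^-6 * (6*d^2 + 2*d^4) = 2*A^2 + 14*A^-2 + 24*A^-6 + 14*A^-10 + 2*A^-14
  A^-8 * (d^3) = -A^-2 - 3*A^-6 - 3*A^-10 - A^-14
Summing the groups: <K> = -A^14 + A^10 - A^6 + 2*A^2 - A^-2 + 2*A^-6 - A^-10
Normalise by the writhe: (-A^3)^(-w) = (-A^3)^(2) = A^6, so f(A) = A^6 * <K> = -A^20 + A^16 - A^12 + 2*A^8 - A^4 + 2 - A^-4.
Substitute A = t^(-1/4), i.e. A^e → t^(-e/4): V(t) = -t + 2 - t^-1 + 2*t^-2 - t^-3 + t^-4 - t^-5

Answer: -t + 2 - t^-1 + 2*t^-2 - t^-3 + t^-4 - t^-5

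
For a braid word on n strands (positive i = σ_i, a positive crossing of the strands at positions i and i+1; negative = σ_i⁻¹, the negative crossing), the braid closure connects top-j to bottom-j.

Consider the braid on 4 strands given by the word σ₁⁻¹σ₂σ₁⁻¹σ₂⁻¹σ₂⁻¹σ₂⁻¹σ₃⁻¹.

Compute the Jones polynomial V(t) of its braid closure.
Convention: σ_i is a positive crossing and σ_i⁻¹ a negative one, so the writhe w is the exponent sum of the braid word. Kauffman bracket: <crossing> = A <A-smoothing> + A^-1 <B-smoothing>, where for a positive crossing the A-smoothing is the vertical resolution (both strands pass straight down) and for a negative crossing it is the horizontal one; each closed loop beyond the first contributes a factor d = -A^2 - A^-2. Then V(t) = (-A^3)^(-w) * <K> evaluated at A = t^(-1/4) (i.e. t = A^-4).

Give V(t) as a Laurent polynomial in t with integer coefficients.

The presented braid s1^-1 s2 s1^-1 s2^-1 s2^-1 s2^-1 s3^-1 on 4 strands reduces by inverse Markov moves (closure unchanged at each step):
  Destabilize: the word has the form β·s3^-1 where s3^-1 occurs only as the final letter (β ∈ B_3); drop it and the last strand → 3 strands.
Reduced to β = s1^-1 s2 s1^-1 s2^-1 s2^-1 s2^-1 on 3 strands, 6 crossings.
Compute on β:
Braid: s1^-1 s2 s1^-1 s2^-1 s2^-1 s2^-1 on 3 strands, 6 crossings.
Writhe w = (#positive) - (#negative) = 1 - 5 = -4.
State-sum expansion of <K>. There are 2^6 = 64 states.
Each crossing splits two ways (0=vertical, 1=horizontal). The state's weight is A^(#A-smoothings - #B-smoothings) * d^(loops - 1).
Tabulate the states by total A-exponent and number of loops L (A-exp: L × count):
  A^6: L=4 ×1
  A^4: L=3 ×6
  A^2: L=2 ×12, L=4 ×3
  A^0: L=1 ×9, L=3 ×10, L=5 ×1
  A^-2: L=2 ×12, L=4 ×3
  A^-4: L=1 ×2, L=3 ×4
  A^-6: L=2 ×1
Each group contributes A^e * Σ count * d^(L-1):
Powers of d = -A^2 - A^-2: d^2 = A^4 + 2 + A^-4; d^3 = -A^6 - 3*A^2 - 3*A^-2 - A^-6; d^4 = A^8 + 4*A^4 + 6 + 4*A^-4 + A^-8.
  A^6 * (d^3) = -A^12 - 3*A^8 - 3*A^4 - 1
  A^4 * (6*d^2) = 6*A^8 + 12*A^4 + 6
  A^2 * (12*d + 3*d^3) = -3*A^8 - 21*A^4 - 21 - 3*A^-4
  A^0 * (9 + 10*d^2 + d^4) = A^8 + 14*A^4 + 35 + 14*A^-4 + A^-8
  A^-2 * (12*d + 3*d^3) = -3*A^4 - 21 - 21*A^-4 - 3*A^-8
  A^-4 * (2 + 4*d^2) = 4 + 10*A^-4 + 4*A^-8
  A^-6 * (d) = -A^-4 - A^-8
Summing the groups: <K> = -A^12 + A^8 - A^4 + 2 - A^-4 + A^-8
Normalise by the writhe: (-A^3)^(-w) = (-A^3)^(4) = A^12, so f(A) = A^12 * <K> = -A^24 + A^20 - A^16 + 2*A^12 - A^8 + A^4.
Substitute A = t^(-1/4), i.e. A^e → t^(-e/4): V(t) = t^-1 - t^-2 + 2*t^-3 - t^-4 + t^-5 - t^-6

Answer: t^-1 - t^-2 + 2*t^-3 - t^-4 + t^-5 - t^-6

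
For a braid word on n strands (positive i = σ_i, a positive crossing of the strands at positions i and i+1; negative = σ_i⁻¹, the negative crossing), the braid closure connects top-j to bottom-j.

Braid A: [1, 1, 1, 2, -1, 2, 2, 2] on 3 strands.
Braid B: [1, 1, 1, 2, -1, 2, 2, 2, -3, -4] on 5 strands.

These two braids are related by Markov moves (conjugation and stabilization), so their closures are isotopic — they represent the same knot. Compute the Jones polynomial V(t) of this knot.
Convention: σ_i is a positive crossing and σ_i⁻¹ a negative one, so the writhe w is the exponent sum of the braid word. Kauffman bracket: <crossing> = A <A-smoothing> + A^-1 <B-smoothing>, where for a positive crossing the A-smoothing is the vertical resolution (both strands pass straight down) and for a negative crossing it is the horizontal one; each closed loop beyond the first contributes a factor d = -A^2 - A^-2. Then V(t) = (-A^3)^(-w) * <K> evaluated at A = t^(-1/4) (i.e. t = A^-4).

Markov-equivalent braids have isotopic closures, hence identical knot invariants. Strip the Markov moves from each word to reach a common short braid β, then compute V(t) once on β.
Braid A: s1 s1 s1 s2 s1^-1 s2 s2 s2 on 3 strands has no conjugating prefix/suffix or stabilization to strip; take β = s1 s1 s1 s2 s1^-1 s2 s2 s2.
Braid B: s1 s1 s1 s2 s1^-1 s2 s2 s2 s3^-1 s4^-1 on 5 strands reduces by inverse Markov moves (closure unchanged at each step):
  Destabilize: the word has the form β·s4^-1 where s4^-1 occurs only as the final letter (β ∈ B_4); drop it and the last strand → 4 strands.
  Destabilize: the word has the form β·s3^-1 where s3^-1 occurs only as the final letter (β ∈ B_3); drop it and the last strand → 3 strands.
Reduced to β = s1 s1 s1 s2 s1^-1 s2 s2 s2 on 3 strands, 8 crossings.
Both give the same β = s1 s1 s1 s2 s1^-1 s2 s2 s2 on 3 strands, so one state sum suffices:
Braid: s1 s1 s1 s2 s1^-1 s2 s2 s2 on 3 strands, 8 crossings.
Writhe w = (#positive) - (#negative) = 7 - 1 = 6.
Computing the Kauffman bracket via state sum. There are 2^8 = 256 states.
Each crossing splits two ways (0=vertical, 1=horizontal). The state's weight is A^(#A-smoothings - #B-smoothings) * d^(loops - 1).
Tabulate the states by total A-exponent and number of loops L (A-exp: L × count):
  A^8: L=2 ×1
  A^6: L=1 ×4, L=3 ×4
  A^4: L=2 ×25, L=4 ×3
  A^2: L=1 ×21, L=3 ×34, L=5 ×1
  A^0: L=2 ×48, L=4 ×22
  A^-2: L=3 ×49, L=5 ×7
  A^-4: L=4 ×27, L=6 ×1
  A^-6: L=5 ×8
  A^-8: L=6 ×1
Each group contributes A^e * Σ count * d^(L-1):
Powers of d = -A^2 - A^-2: d^2 = A^4 + 2 + A^-4; d^3 = -A^6 - 3*A^2 - 3*A^-2 - A^-6; d^4 = A^8 + 4*A^4 + 6 + 4*A^-4 + A^-8; d^5 = -A^10 - 5*A^6 - 10*A^2 - 10*A^-2 - 5*A^-6 - A^-10.
  A^8 * (d) = -A^10 - A^6
  A^6 * (4 + 4*d^2) = 4*A^10 + 12*A^6 + 4*A^2
  A^4 * (25*d + 3*d^3) = -3*A^10 - 34*A^6 - 34*A^2 - 3*A^-2
  A^2 * (21 + 34*d^2 + d^4) = A^10 + 38*A^6 + 95*A^2 + 38*A^-2 + A^-6
  A^0 * (48*d + 22*d^3) = -22*A^6 - 114*A^2 - 114*A^-2 - 22*A^-6
  A^-2 * (49*d^2 + 7*d^4) = 7*A^6 + 77*A^2 + 140*A^-2 + 77*A^-6 + 7*A^-10
  A^-4 * (27*d^3 + d^5) = -A^6 - 32*A^2 - 91*A^-2 - 91*A^-6 - 32*A^-10 - A^-14
  A^-6 * (8*d^4) = 8*A^2 + 32*A^-2 + 48*A^-6 + 32*A^-10 + 8*A^-14
  A^-8 * (d^5) = -A^2 - 5*A^-2 - 10*A^-6 - 10*A^-10 - 5*A^-14 - A^-18
Summing the groups: <K> = A^10 - A^6 + 3*A^2 - 3*A^-2 + 3*A^-6 - 3*A^-10 + 2*A^-14 - A^-18
Normalise by the writhe: (-A^3)^(-w) = (-A^3)^(-6) = A^-18, so f(A) = A^-18 * <K> = A^-8 - A^-12 + 3*A^-16 - 3*A^-20 + 3*A^-24 - 3*A^-28 + 2*A^-32 - A^-36.
Substitute A = t^(-1/4), i.e. A^e → t^(-e/4): V(t) = -t^9 + 2*t^8 - 3*t^7 + 3*t^6 - 3*t^5 + 3*t^4 - t^3 + t^2

Answer: -t^9 + 2*t^8 - 3*t^7 + 3*t^6 - 3*t^5 + 3*t^4 - t^3 + t^2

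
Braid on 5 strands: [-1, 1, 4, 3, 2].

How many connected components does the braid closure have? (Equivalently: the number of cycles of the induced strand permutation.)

2

Derivation:
Track the strand permutation on 5 strands, starting from identity.
  step 1: s1^-1 swaps positions 1,2 -> [2 1 3 4 5]
  step 2: s1 swaps positions 1,2 -> [1 2 3 4 5]
  step 3: s4 swaps positions 4,5 -> [1 2 3 5 4]
  step 4: s3 swaps positions 3,4 -> [1 2 5 3 4]
  step 5: s2 swaps positions 2,3 -> [1 5 2 3 4]
Final permutation (position -> original strand): [1 5 2 3 4]
Closure components = cycle count of this permutation = 2.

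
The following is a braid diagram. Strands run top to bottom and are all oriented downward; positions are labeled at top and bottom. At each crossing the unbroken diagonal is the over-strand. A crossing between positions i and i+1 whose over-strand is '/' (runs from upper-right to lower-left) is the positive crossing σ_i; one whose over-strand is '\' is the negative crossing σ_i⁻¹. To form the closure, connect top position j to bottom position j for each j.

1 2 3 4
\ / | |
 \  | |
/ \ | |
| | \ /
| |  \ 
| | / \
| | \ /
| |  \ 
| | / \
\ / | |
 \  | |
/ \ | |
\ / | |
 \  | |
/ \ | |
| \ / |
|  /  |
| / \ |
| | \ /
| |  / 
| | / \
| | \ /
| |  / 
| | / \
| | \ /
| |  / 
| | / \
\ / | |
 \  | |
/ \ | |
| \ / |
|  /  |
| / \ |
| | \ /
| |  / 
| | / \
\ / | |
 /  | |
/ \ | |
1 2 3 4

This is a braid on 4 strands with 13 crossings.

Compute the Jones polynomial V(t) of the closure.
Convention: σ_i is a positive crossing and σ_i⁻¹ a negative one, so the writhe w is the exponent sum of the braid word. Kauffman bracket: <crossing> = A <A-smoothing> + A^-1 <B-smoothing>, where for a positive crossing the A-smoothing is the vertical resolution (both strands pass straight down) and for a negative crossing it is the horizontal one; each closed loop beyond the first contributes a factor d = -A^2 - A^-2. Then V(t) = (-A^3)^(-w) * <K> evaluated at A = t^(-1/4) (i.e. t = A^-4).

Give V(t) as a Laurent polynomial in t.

Reading the diagram top to bottom ('/'-over between positions i,i+1 = s_i, '\'-over = s_i^-1): braid word = s1^-1 s3^-1 s3^-1 s1^-1 s1^-1 s2 s3 s3 s3 s1^-1 s2 s3 s1.
The presented braid s1^-1 s3^-1 s3^-1 s1^-1 s1^-1 s2 s3 s3 s3 s1^-1 s2 s3 s1 on 4 strands reduces by inverse Markov moves (closure unchanged at each step):
  Deconjugate: the word is γ·β·γ⁻¹ with γ = s1^-1 s3^-1 (prefix) and γ⁻¹ = s3 s1 (suffix); strip both.
Reduced to β = s3^-1 s1^-1 s1^-1 s2 s3 s3 s3 s1^-1 s2 on 4 strands, 9 crossings.
Compute on β:
Braid: s3^-1 s1^-1 s1^-1 s2 s3 s3 s3 s1^-1 s2 on 4 strands, 9 crossings.
Writhe w = (#positive) - (#negative) = 5 - 4 = 1.
State-sum expansion of <K>. There are 2^9 = 512 states.
For each crossing: s=0 is the vertical smoothing, s=1 horizontal. Crossing k contributes A^(sign_k * (1 - 2*s_k)); loop factor d = -A^2 - A^-2.
Tabulate the states by total A-exponent and number of loops L (A-exp: L × count):
  A^9: L=4 ×1
  A^7: L=3 ×5, L=5 ×4
  A^5: L=2 ×10, L=4 ×23, L=6 ×3
  A^3: L=1 ×8, L=3 ×57, L=5 ×18, L=7 ×1
  A^1: L=2 ×70, L=4 ×50, L=6 ×6
  A^-1: L=1 ×33, L=3 ×75, L=5 ×18
  A^-3: L=2 ×51, L=4 ×32, L=6 ×1
  A^-5: L=3 ×32, L=5 ×4
  A^-7: L=4 ×9
  A^-9: L=5 ×1
Each group contributes A^e * Σ count * d^(L-1):
Powers of d = -A^2 - A^-2: d^2 = A^4 + 2 + A^-4; d^3 = -A^6 - 3*A^2 - 3*A^-2 - A^-6; d^4 = A^8 + 4*A^4 + 6 + 4*A^-4 + A^-8; d^5 = -A^10 - 5*A^6 - 10*A^2 - 10*A^-2 - 5*A^-6 - A^-10; d^6 = A^12 + 6*A^8 + 15*A^4 + 20 + 15*A^-4 + 6*A^-8 + A^-12.
  A^9 * (d^3) = -A^15 - 3*A^11 - 3*A^7 - A^3
  A^7 * (5*d^2 + 4*d^4) = 4*A^15 + 21*A^11 + 34*A^7 + 21*A^3 + 4*A^-1
  A^5 * (10*d + 23*d^3 + 3*d^5) = -3*A^15 - 38*A^11 - 109*A^7 - 109*A^3 - 38*A^-1 - 3*A^-5
  A^3 * (8 + 57*d^2 + 18*d^4 + d^6) = A^15 + 24*A^11 + 144*A^7 + 250*A^3 + 144*A^-1 + 24*A^-5 + A^-9
  A^1 * (70*d + 50*d^3 + 6*d^5) = -6*A^11 - 80*A^7 - 280*A^3 - 280*A^-1 - 80*A^-5 - 6*A^-9
  A^-1 * (33 + 75*d^2 + 18*d^4) = 18*A^7 + 147*A^3 + 291*A^-1 + 147*A^-5 + 18*A^-9
  A^-3 * (51*d + 32*d^3 + d^5) = -A^7 - 37*A^3 - 157*A^-1 - 157*A^-5 - 37*A^-9 - A^-13
  A^-5 * (32*d^2 + 4*d^4) = 4*A^3 + 48*A^-1 + 88*A^-5 + 48*A^-9 + 4*A^-13
  A^-7 * (9*d^3) = -9*A^-1 - 27*A^-5 - 27*A^-9 - 9*A^-13
  A^-9 * (d^4) = A^-1 + 4*A^-5 + 6*A^-9 + 4*A^-13 + A^-17
Summing the groups: <K> = A^15 - 2*A^11 + 3*A^7 - 5*A^3 + 4*A^-1 - 4*A^-5 + 3*A^-9 - 2*A^-13 + A^-17
Normalise by the writhe: (-A^3)^(-w) = (-A^3)^(-1) = -A^-3, so f(A) = -A^-3 * <K> = -A^12 + 2*A^8 - 3*A^4 + 5 - 4*A^-4 + 4*A^-8 - 3*A^-12 + 2*A^-16 - A^-20.
Substitute A = t^(-1/4), i.e. A^e → t^(-e/4): V(t) = -t^5 + 2*t^4 - 3*t^3 + 4*t^2 - 4*t + 5 - 3*t^-1 + 2*t^-2 - t^-3

Answer: -t^5 + 2*t^4 - 3*t^3 + 4*t^2 - 4*t + 5 - 3*t^-1 + 2*t^-2 - t^-3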